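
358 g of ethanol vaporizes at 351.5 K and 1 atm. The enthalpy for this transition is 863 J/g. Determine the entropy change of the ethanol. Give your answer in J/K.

ΔS = 879 J/K

Heat absorbed by the substance: Q = mL = 358 × 863 = 308954 J.
At constant T, ΔS = Q_rev/T = 308954 / 351.5 = 879 J/K.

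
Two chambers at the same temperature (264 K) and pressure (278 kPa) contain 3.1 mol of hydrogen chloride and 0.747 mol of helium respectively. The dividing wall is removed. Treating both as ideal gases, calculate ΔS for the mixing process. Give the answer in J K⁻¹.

Mole fractions: x_A = 3.1/3.85 = 0.806, x_B = 0.194.
ΔS_mix = −R(n_A ln x_A + n_B ln x_B) = −8.314 × (3.1 ln 0.806 + 0.747 ln 0.194) = 15.7 J/K.

ΔS_mix = 15.7 J/K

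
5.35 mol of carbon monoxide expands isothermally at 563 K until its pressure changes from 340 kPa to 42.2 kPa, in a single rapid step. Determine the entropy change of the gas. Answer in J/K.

Entropy is a state function, so ΔS_gas depends only on the end states.
For an isothermal ideal gas ΔS_gas = nR ln(P₁/P₂) = 5.35 × 8.314 × ln(340/42.2) = 92.8 J/K.

ΔS_gas = 92.8 J/K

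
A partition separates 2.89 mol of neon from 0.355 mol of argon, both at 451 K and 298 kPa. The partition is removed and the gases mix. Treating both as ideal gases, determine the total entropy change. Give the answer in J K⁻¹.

Mole fractions: x_A = 2.89/3.25 = 0.891, x_B = 0.109.
ΔS_mix = −R(n_A ln x_A + n_B ln x_B) = −8.314 × (2.89 ln 0.891 + 0.355 ln 0.109) = 9.31 J/K.

ΔS_mix = 9.31 J/K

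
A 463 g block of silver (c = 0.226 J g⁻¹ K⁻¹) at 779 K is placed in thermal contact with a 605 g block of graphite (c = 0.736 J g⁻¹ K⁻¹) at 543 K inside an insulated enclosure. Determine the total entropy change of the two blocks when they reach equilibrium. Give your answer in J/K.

ΔS_total = 5.93 J/K

Energy balance: T_f = (m₁c₁T₁ + m₂c₂T₂)/(m₁c₁ + m₂c₂) = 587.91 K.
ΔS₁ = m₁c₁ ln(T_f/T₁) = 104.638 × ln(587.91/779) = -29.45 J/K.
ΔS₂ = m₂c₂ ln(T_f/T₂) = 445.28 × ln(587.91/543) = 35.38 J/K.
ΔS_total = -29.45 + 35.38 = 5.93 J/K.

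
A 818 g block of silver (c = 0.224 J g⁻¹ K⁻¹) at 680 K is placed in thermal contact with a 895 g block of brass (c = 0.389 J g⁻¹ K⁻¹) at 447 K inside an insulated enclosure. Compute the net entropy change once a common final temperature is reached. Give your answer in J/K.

Energy balance: T_f = (m₁c₁T₁ + m₂c₂T₂)/(m₁c₁ + m₂c₂) = 527.34 K.
ΔS₁ = m₁c₁ ln(T_f/T₁) = 183.232 × ln(527.34/680) = -46.59 J/K.
ΔS₂ = m₂c₂ ln(T_f/T₂) = 348.155 × ln(527.34/447) = 57.55 J/K.
ΔS_total = -46.59 + 57.55 = 11 J/K.

ΔS_total = 11 J/K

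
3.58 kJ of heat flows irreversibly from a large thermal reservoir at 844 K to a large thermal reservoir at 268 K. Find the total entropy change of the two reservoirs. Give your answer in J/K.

ΔS_total = 9.12 J/K

ΔS_hot = −Q/T_H = −3580/844 = -4.242 J/K and ΔS_cold = +Q/T_C = 3580/268 = 13.36 J/K.
ΔS_total = -4.242 + 13.36 = 9.12 J/K, positive as the second law requires.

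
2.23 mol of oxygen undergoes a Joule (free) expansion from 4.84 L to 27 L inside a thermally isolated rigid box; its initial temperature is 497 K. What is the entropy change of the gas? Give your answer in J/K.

No heat is exchanged and no work is done, so the ideal-gas temperature stays constant.
Entropy is a state function; using a reversible isothermal path, ΔS_gas = nR ln(V₂/V₁) = 2.23 × 8.314 × ln(27/4.84) = 31.9 J/K.

ΔS_gas = 31.9 J/K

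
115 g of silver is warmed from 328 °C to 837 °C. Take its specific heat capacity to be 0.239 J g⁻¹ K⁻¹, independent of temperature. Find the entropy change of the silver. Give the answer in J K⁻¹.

ΔS = 16.9 J/K

In kelvin: T₁ = 601.15 K, T₂ = 1110.15 K. ΔS = ∫dQ_rev/T = m c ln(T₂/T₁) = 115 × 0.239 × ln(1110.15/601.15) = 16.9 J/K.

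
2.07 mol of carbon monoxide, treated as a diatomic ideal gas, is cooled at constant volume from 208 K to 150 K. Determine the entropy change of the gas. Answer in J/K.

At constant volume, ΔS = nC_V ln(T₂/T₁) with C_V = 5R/2 = 20.79 J mol⁻¹ K⁻¹.
ΔS = 2.07 × 20.79 × ln(150/208) = -14.1 J/K.

ΔS = -14.1 J/K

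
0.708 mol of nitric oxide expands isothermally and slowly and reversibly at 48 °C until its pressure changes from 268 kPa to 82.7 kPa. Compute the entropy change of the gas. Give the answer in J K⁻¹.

ΔS_gas = 6.92 J/K

For an isothermal ideal gas ΔS_gas = nR ln(P₁/P₂) = 0.708 × 8.314 × ln(268/82.7) = 6.92 J/K.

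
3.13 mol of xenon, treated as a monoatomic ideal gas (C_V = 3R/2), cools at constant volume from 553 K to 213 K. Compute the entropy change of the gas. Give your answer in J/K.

At constant volume, ΔS = nC_V ln(T₂/T₁) with C_V = 3R/2 = 12.47 J mol⁻¹ K⁻¹.
ΔS = 3.13 × 12.47 × ln(213/553) = -37.2 J/K.

ΔS = -37.2 J/K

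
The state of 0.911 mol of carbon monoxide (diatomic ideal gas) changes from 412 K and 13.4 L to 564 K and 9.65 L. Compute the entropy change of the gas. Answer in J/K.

Entropy is a state function: ΔS = nC_V ln(T₂/T₁) + nR ln(V₂/V₁), with C_V = 5R/2 = 20.79 J mol⁻¹ K⁻¹ for a diatomic ideal gas.
ΔS = 0.911 × [20.79 × ln(564/412) + 8.314 × ln(9.65/13.4)] = 3.46 J/K.

ΔS = 3.46 J/K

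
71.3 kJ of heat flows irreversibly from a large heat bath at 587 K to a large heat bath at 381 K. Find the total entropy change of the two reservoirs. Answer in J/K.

ΔS_hot = −Q/T_H = −71300/587 = -121.47 J/K and ΔS_cold = +Q/T_C = 71300/381 = 187.14 J/K.
ΔS_total = -121.47 + 187.14 = 65.7 J/K, positive as the second law requires.

ΔS_total = 65.7 J/K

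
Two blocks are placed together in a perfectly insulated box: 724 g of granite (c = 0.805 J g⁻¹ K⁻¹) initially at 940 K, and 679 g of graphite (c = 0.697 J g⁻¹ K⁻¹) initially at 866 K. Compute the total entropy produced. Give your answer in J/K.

Energy balance: T_f = (m₁c₁T₁ + m₂c₂T₂)/(m₁c₁ + m₂c₂) = 906.84 K.
ΔS₁ = m₁c₁ ln(T_f/T₁) = 582.82 × ln(906.84/940) = -20.9324 J/K.
ΔS₂ = m₂c₂ ln(T_f/T₂) = 473.263 × ln(906.84/866) = 21.8076 J/K.
ΔS_total = -20.9324 + 21.8076 = 0.875 J/K.

ΔS_total = 0.875 J/K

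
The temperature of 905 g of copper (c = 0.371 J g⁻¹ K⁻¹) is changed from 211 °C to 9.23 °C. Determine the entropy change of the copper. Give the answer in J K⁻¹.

In kelvin: T₁ = 484.15 K, T₂ = 282.38 K. ΔS = ∫dQ_rev/T = m c ln(T₂/T₁) = 905 × 0.371 × ln(282.38/484.15) = -181 J/K.

ΔS = -181 J/K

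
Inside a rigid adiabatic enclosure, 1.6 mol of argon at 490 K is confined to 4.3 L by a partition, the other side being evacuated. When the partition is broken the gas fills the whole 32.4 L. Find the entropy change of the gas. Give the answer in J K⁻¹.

For an ideal gas in free expansion Q = 0 and W = 0, so T is unchanged.
Entropy is a state function; using a reversible isothermal path, ΔS_gas = nR ln(V₂/V₁) = 1.6 × 8.314 × ln(32.4/4.3) = 26.9 J/K.

ΔS_gas = 26.9 J/K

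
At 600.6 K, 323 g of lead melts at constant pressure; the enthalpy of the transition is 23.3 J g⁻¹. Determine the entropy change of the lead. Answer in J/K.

Heat absorbed by the substance: Q = mL = 323 × 23.3 = 7525.9 J.
At constant T, ΔS = Q_rev/T = 7525.9 / 600.6 = 12.5 J/K.

ΔS = 12.5 J/K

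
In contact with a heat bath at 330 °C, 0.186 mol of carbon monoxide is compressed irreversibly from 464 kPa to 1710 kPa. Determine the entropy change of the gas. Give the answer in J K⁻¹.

Entropy is a state function, so ΔS_gas depends only on the end states.
For an isothermal ideal gas ΔS_gas = nR ln(P₁/P₂) = 0.186 × 8.314 × ln(464/1710) = -2.02 J/K.

ΔS_gas = -2.02 J/K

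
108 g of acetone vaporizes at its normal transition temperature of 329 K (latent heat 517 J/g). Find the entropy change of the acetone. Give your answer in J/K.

Heat absorbed by the substance: Q = mL = 108 × 517 = 55836 J.
At constant T, ΔS = Q_rev/T = 55836 / 329 = 170 J/K.

ΔS = 170 J/K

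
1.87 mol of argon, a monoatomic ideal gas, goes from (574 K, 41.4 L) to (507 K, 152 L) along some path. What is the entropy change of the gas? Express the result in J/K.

ΔS = 17.3 J/K

Entropy is a state function: ΔS = nC_V ln(T₂/T₁) + nR ln(V₂/V₁), with C_V = 3R/2 = 12.47 J mol⁻¹ K⁻¹ for a monoatomic ideal gas.
ΔS = 1.87 × [12.47 × ln(507/574) + 8.314 × ln(152/41.4)] = 17.3 J/K.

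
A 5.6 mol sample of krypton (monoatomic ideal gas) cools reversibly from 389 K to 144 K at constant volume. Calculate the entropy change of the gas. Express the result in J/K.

At constant volume, ΔS = nC_V ln(T₂/T₁) with C_V = 3R/2 = 12.47 J mol⁻¹ K⁻¹.
ΔS = 5.6 × 12.47 × ln(144/389) = -69.4 J/K.

ΔS = -69.4 J/K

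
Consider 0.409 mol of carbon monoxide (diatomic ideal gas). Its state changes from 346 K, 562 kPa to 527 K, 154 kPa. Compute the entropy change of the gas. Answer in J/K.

ΔS = 9.41 J/K

ΔS = nC_p ln(T₂/T₁) − nR ln(P₂/P₁), with C_p = 7R/2 = 29.1 J mol⁻¹ K⁻¹ for a diatomic ideal gas.
ΔS = 0.409 × [29.1 × ln(527/346) − 8.314 × ln(154/562)] = 9.41 J/K.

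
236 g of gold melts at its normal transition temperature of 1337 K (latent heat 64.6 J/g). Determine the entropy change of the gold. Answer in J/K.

Heat absorbed by the substance: Q = mL = 236 × 64.6 = 15245.6 J.
At constant T, ΔS = Q_rev/T = 15245.6 / 1337 = 11.4 J/K.

ΔS = 11.4 J/K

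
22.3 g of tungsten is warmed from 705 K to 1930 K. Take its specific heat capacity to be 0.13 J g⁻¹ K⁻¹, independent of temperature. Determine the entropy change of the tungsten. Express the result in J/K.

ΔS = ∫dQ_rev/T = m c ln(T₂/T₁) = 22.3 × 0.13 × ln(1930/705) = 2.92 J/K.

ΔS = 2.92 J/K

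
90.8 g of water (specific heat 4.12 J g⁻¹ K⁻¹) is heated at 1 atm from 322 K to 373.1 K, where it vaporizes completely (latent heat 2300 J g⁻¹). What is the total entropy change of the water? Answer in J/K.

ΔS = 615 J/K

Warming step: ΔS₁ = m c ln(T_tr/T_i) = 90.8 × 4.12 × ln(373.1/322) = 55.1 J/K.
Phase change: ΔS₂ = +mL/T_tr = 90.8 × 2300 / 373.1 = 559.7 J/K.
ΔS_total = (55.1) + (559.7) = 615 J/K.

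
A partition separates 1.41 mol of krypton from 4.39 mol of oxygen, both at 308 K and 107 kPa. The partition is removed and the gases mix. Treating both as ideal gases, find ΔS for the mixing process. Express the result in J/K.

Mole fractions: x_A = 1.41/5.8 = 0.243, x_B = 0.757.
ΔS_mix = −R(n_A ln x_A + n_B ln x_B) = −8.314 × (1.41 ln 0.243 + 4.39 ln 0.757) = 26.7 J/K.

ΔS_mix = 26.7 J/K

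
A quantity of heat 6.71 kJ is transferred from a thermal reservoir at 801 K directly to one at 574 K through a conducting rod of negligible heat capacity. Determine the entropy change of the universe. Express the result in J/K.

ΔS_total = 3.31 J/K

ΔS_hot = −Q/T_H = −6710/801 = -8.377 J/K and ΔS_cold = +Q/T_C = 6710/574 = 11.69 J/K.
ΔS_total = -8.377 + 11.69 = 3.31 J/K, positive as the second law requires.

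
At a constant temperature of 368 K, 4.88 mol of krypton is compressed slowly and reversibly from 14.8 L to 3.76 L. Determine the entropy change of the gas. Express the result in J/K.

ΔS_gas = -55.6 J/K

For an isothermal ideal gas ΔS_gas = nR ln(V₂/V₁) = 4.88 × 8.314 × ln(3.76/14.8) = -55.6 J/K.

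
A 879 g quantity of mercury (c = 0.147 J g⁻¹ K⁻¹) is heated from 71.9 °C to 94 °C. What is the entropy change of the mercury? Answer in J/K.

In kelvin: T₁ = 345.05 K, T₂ = 367.15 K. ΔS = ∫dQ_rev/T = m c ln(T₂/T₁) = 879 × 0.147 × ln(367.15/345.05) = 8.02 J/K.

ΔS = 8.02 J/K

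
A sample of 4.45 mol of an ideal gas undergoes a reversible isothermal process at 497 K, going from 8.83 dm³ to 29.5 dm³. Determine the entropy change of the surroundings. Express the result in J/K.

For an isothermal ideal gas ΔS_gas = nR ln(V₂/V₁) = 4.45 × 8.314 × ln(29.5/8.83) = 44.6 J/K.
The process is reversible, so ΔS_surr = −ΔS_gas = -44.6 J/K and ΔS_universe = 0.

ΔS_surr = -44.6 J/K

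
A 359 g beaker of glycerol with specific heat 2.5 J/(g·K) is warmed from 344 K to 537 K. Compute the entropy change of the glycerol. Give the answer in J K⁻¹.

ΔS = ∫dQ_rev/T = m c ln(T₂/T₁) = 359 × 2.5 × ln(537/344) = 400 J/K.

ΔS = 400 J/K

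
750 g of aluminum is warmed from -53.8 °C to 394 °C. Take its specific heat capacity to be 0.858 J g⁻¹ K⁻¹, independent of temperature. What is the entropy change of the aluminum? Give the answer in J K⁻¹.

ΔS = 716 J/K

In kelvin: T₁ = 219.35 K, T₂ = 667.15 K. ΔS = ∫dQ_rev/T = m c ln(T₂/T₁) = 750 × 0.858 × ln(667.15/219.35) = 716 J/K.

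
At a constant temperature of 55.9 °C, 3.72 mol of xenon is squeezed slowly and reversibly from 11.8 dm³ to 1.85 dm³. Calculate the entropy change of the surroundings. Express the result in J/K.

For an isothermal ideal gas ΔS_gas = nR ln(V₂/V₁) = 3.72 × 8.314 × ln(1.85/11.8) = -57.3 J/K.
The process is reversible, so ΔS_surr = −ΔS_gas = 57.3 J/K and ΔS_universe = 0.

ΔS_surr = 57.3 J/K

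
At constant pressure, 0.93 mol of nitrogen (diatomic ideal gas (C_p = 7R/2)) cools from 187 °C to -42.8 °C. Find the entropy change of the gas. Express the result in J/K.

ΔS = -18.7 J/K

In kelvin: T₁ = 460.15 K, T₂ = 230.35 K. At constant pressure, ΔS = nC_p ln(T₂/T₁) with C_p = 7R/2 = 29.1 J mol⁻¹ K⁻¹.
ΔS = 0.93 × 29.1 × ln(230.35/460.15) = -18.7 J/K.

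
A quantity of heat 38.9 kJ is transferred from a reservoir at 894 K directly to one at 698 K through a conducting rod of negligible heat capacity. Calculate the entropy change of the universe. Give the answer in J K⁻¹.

ΔS_total = 12.2 J/K

ΔS_hot = −Q/T_H = −38900/894 = -43.51 J/K and ΔS_cold = +Q/T_C = 38900/698 = 55.73 J/K.
ΔS_total = -43.51 + 55.73 = 12.2 J/K, positive as the second law requires.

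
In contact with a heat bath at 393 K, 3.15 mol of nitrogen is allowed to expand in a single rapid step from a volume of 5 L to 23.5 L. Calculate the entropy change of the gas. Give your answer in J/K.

ΔS_gas = 40.5 J/K

Entropy is a state function, so ΔS_gas depends only on the end states.
For an isothermal ideal gas ΔS_gas = nR ln(V₂/V₁) = 3.15 × 8.314 × ln(23.5/5) = 40.5 J/K.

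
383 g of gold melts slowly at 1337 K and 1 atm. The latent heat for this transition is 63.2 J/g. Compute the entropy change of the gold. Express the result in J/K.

ΔS = 18.1 J/K

Heat absorbed by the substance: Q = mL = 383 × 63.2 = 24205.6 J.
At constant T, ΔS = Q_rev/T = 24205.6 / 1337 = 18.1 J/K.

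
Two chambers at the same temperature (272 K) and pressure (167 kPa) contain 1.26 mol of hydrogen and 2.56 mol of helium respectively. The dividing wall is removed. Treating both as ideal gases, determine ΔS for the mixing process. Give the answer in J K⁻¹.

ΔS_mix = 20.1 J/K

Mole fractions: x_A = 1.26/3.82 = 0.33, x_B = 0.67.
ΔS_mix = −R(n_A ln x_A + n_B ln x_B) = −8.314 × (1.26 ln 0.33 + 2.56 ln 0.67) = 20.1 J/K.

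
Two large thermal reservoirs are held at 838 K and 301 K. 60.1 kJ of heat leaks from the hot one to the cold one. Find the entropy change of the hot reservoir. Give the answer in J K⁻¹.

The hot reservoir loses heat Q, so ΔS_hot = −Q/T_H = −60100/838 = -71.7 J/K.

ΔS_hot = -71.7 J/K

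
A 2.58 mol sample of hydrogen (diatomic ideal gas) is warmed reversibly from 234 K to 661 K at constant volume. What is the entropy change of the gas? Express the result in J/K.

At constant volume, ΔS = nC_V ln(T₂/T₁) with C_V = 5R/2 = 20.79 J mol⁻¹ K⁻¹.
ΔS = 2.58 × 20.79 × ln(661/234) = 55.7 J/K.

ΔS = 55.7 J/K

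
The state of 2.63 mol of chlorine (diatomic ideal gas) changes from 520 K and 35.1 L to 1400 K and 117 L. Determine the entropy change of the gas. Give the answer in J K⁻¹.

Entropy is a state function: ΔS = nC_V ln(T₂/T₁) + nR ln(V₂/V₁), with C_V = 5R/2 = 20.79 J mol⁻¹ K⁻¹ for a diatomic ideal gas.
ΔS = 2.63 × [20.79 × ln(1400/520) + 8.314 × ln(117/35.1)] = 80.5 J/K.

ΔS = 80.5 J/K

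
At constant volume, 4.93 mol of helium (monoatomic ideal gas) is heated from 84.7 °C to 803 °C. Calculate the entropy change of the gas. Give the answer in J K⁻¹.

In kelvin: T₁ = 357.85 K, T₂ = 1076.15 K. At constant volume, ΔS = nC_V ln(T₂/T₁) with C_V = 3R/2 = 12.47 J mol⁻¹ K⁻¹.
ΔS = 4.93 × 12.47 × ln(1076.15/357.85) = 67.7 J/K.

ΔS = 67.7 J/K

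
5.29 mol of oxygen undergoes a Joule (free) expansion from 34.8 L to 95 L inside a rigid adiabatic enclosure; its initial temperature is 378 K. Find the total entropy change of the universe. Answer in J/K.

For an ideal gas in free expansion Q = 0 and W = 0, so T is unchanged.
Entropy is a state function; using a reversible isothermal path, ΔS_gas = nR ln(V₂/V₁) = 5.29 × 8.314 × ln(95/34.8) = 44.2 J/K.
The insulated surroundings exchange no heat, so ΔS_surr = 0 and ΔS_universe = ΔS_gas.

ΔS_universe = 44.2 J/K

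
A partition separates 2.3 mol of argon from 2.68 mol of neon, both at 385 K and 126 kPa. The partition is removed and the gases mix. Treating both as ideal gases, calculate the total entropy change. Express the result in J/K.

ΔS_mix = 28.6 J/K

Mole fractions: x_A = 2.3/4.98 = 0.462, x_B = 0.538.
ΔS_mix = −R(n_A ln x_A + n_B ln x_B) = −8.314 × (2.3 ln 0.462 + 2.68 ln 0.538) = 28.6 J/K.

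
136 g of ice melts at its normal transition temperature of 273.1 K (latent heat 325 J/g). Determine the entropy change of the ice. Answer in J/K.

Heat absorbed by the substance: Q = mL = 136 × 325 = 44200 J.
At constant T, ΔS = Q_rev/T = 44200 / 273.1 = 162 J/K.

ΔS = 162 J/K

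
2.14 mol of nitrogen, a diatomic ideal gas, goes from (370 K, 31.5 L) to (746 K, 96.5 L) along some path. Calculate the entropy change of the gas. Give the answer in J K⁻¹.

Entropy is a state function: ΔS = nC_V ln(T₂/T₁) + nR ln(V₂/V₁), with C_V = 5R/2 = 20.79 J mol⁻¹ K⁻¹ for a diatomic ideal gas.
ΔS = 2.14 × [20.79 × ln(746/370) + 8.314 × ln(96.5/31.5)] = 51.1 J/K.

ΔS = 51.1 J/K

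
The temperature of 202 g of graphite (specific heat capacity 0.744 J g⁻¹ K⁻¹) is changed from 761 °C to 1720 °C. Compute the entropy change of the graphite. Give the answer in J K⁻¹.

ΔS = 98.6 J/K

In kelvin: T₁ = 1034.15 K, T₂ = 1993.15 K. ΔS = ∫dQ_rev/T = m c ln(T₂/T₁) = 202 × 0.744 × ln(1993.15/1034.15) = 98.6 J/K.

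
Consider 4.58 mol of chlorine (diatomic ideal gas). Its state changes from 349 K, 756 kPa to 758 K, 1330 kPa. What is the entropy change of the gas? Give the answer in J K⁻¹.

ΔS = 81.9 J/K

ΔS = nC_p ln(T₂/T₁) − nR ln(P₂/P₁), with C_p = 7R/2 = 29.1 J mol⁻¹ K⁻¹ for a diatomic ideal gas.
ΔS = 4.58 × [29.1 × ln(758/349) − 8.314 × ln(1330/756)] = 81.9 J/K.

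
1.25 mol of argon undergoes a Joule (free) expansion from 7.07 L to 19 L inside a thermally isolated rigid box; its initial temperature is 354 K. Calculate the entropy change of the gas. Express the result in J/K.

For an ideal gas in free expansion Q = 0 and W = 0, so T is unchanged.
Entropy is a state function; using a reversible isothermal path, ΔS_gas = nR ln(V₂/V₁) = 1.25 × 8.314 × ln(19/7.07) = 10.3 J/K.

ΔS_gas = 10.3 J/K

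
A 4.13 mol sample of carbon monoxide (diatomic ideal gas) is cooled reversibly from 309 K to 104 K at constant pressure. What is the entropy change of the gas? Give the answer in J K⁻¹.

ΔS = -131 J/K

At constant pressure, ΔS = nC_p ln(T₂/T₁) with C_p = 7R/2 = 29.1 J mol⁻¹ K⁻¹.
ΔS = 4.13 × 29.1 × ln(104/309) = -131 J/K.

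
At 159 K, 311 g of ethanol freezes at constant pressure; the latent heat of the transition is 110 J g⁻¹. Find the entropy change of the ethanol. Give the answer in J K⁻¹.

Heat released by the substance: Q = −mL = −311 × 110 = −34210 J.
At constant T, ΔS = Q_rev/T = −34210 / 159 = -215 J/K.

ΔS = -215 J/K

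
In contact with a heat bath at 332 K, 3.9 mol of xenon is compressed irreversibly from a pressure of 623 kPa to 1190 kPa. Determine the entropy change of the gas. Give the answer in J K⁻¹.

Entropy is a state function, so ΔS_gas depends only on the end states.
For an isothermal ideal gas ΔS_gas = nR ln(P₁/P₂) = 3.9 × 8.314 × ln(623/1190) = -21 J/K.

ΔS_gas = -21 J/K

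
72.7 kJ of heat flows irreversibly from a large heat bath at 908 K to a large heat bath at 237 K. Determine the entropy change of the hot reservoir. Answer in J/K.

ΔS_hot = -80.1 J/K

The hot reservoir loses heat Q, so ΔS_hot = −Q/T_H = −72700/908 = -80.1 J/K.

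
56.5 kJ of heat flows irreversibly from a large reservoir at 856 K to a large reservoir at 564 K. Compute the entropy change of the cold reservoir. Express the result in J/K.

The cold reservoir gains heat Q, so ΔS_cold = +Q/T_C = 56500/564 = 100 J/K.

ΔS_cold = 100 J/K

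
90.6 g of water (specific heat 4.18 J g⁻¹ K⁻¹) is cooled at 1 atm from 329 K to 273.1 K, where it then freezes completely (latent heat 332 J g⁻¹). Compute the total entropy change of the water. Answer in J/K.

ΔS = -181 J/K

Cooling step: ΔS₁ = m c ln(T_tr/T_i) = 90.6 × 4.18 × ln(273.1/329) = -70.52 J/K.
Phase change: ΔS₂ = −mL/T_tr = −90.6 × 332 / 273.1 = -110.1 J/K.
ΔS_total = (-70.52) + (-110.1) = -181 J/K.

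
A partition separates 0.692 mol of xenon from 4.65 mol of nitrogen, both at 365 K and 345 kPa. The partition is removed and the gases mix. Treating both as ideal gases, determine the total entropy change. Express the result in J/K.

ΔS_mix = 17.1 J/K

Mole fractions: x_A = 0.692/5.34 = 0.13, x_B = 0.87.
ΔS_mix = −R(n_A ln x_A + n_B ln x_B) = −8.314 × (0.692 ln 0.13 + 4.65 ln 0.87) = 17.1 J/K.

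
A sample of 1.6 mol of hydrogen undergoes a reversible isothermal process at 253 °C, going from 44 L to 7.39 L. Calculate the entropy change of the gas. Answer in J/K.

ΔS_gas = -23.7 J/K

For an isothermal ideal gas ΔS_gas = nR ln(V₂/V₁) = 1.6 × 8.314 × ln(7.39/44) = -23.7 J/K.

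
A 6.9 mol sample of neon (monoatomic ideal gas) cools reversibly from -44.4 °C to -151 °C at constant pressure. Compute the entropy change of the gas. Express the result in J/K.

In kelvin: T₁ = 228.75 K, T₂ = 122.15 K. At constant pressure, ΔS = nC_p ln(T₂/T₁) with C_p = 5R/2 = 20.79 J mol⁻¹ K⁻¹.
ΔS = 6.9 × 20.79 × ln(122.15/228.75) = -90 J/K.

ΔS = -90 J/K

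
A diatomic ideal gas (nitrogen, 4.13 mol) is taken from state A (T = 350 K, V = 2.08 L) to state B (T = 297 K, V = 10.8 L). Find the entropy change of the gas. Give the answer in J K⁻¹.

ΔS = 42.5 J/K

Entropy is a state function: ΔS = nC_V ln(T₂/T₁) + nR ln(V₂/V₁), with C_V = 5R/2 = 20.79 J mol⁻¹ K⁻¹ for a diatomic ideal gas.
ΔS = 4.13 × [20.79 × ln(297/350) + 8.314 × ln(10.8/2.08)] = 42.5 J/K.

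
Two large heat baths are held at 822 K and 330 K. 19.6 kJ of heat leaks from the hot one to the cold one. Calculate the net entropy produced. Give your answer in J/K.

ΔS_total = 35.5 J/K

ΔS_hot = −Q/T_H = −19600/822 = -23.84 J/K and ΔS_cold = +Q/T_C = 19600/330 = 59.39 J/K.
ΔS_total = -23.84 + 59.39 = 35.5 J/K, positive as the second law requires.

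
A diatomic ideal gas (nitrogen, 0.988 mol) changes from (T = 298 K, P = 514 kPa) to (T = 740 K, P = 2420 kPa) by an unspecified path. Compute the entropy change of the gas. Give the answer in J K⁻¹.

ΔS = 13.4 J/K

ΔS = nC_p ln(T₂/T₁) − nR ln(P₂/P₁), with C_p = 7R/2 = 29.1 J mol⁻¹ K⁻¹ for a diatomic ideal gas.
ΔS = 0.988 × [29.1 × ln(740/298) − 8.314 × ln(2420/514)] = 13.4 J/K.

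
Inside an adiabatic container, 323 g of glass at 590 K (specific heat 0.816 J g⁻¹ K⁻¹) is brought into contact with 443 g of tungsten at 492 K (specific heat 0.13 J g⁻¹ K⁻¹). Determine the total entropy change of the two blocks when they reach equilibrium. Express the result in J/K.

ΔS_total = 0.75 J/K

Energy balance: T_f = (m₁c₁T₁ + m₂c₂T₂)/(m₁c₁ + m₂c₂) = 572.43 K.
ΔS₁ = m₁c₁ ln(T_f/T₁) = 263.568 × ln(572.43/590) = -7.9697 J/K.
ΔS₂ = m₂c₂ ln(T_f/T₂) = 57.59 × ln(572.43/492) = 8.7195 J/K.
ΔS_total = -7.9697 + 8.7195 = 0.75 J/K.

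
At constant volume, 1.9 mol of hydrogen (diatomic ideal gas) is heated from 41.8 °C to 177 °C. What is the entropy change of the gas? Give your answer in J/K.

ΔS = 14.1 J/K

In kelvin: T₁ = 314.95 K, T₂ = 450.15 K. At constant volume, ΔS = nC_V ln(T₂/T₁) with C_V = 5R/2 = 20.79 J mol⁻¹ K⁻¹.
ΔS = 1.9 × 20.79 × ln(450.15/314.95) = 14.1 J/K.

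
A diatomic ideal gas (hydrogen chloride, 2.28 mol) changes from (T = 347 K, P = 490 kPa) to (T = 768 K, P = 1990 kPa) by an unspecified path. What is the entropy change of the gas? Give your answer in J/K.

ΔS = nC_p ln(T₂/T₁) − nR ln(P₂/P₁), with C_p = 7R/2 = 29.1 J mol⁻¹ K⁻¹ for a diatomic ideal gas.
ΔS = 2.28 × [29.1 × ln(768/347) − 8.314 × ln(1990/490)] = 26.1 J/K.

ΔS = 26.1 J/K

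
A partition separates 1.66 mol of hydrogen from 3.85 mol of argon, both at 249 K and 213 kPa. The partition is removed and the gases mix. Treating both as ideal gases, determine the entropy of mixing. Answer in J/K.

ΔS_mix = 28 J/K

Mole fractions: x_A = 1.66/5.51 = 0.301, x_B = 0.699.
ΔS_mix = −R(n_A ln x_A + n_B ln x_B) = −8.314 × (1.66 ln 0.301 + 3.85 ln 0.699) = 28 J/K.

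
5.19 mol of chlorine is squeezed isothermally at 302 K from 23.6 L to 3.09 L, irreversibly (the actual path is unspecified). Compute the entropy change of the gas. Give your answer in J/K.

Entropy is a state function, so ΔS_gas depends only on the end states.
For an isothermal ideal gas ΔS_gas = nR ln(V₂/V₁) = 5.19 × 8.314 × ln(3.09/23.6) = -87.7 J/K.

ΔS_gas = -87.7 J/K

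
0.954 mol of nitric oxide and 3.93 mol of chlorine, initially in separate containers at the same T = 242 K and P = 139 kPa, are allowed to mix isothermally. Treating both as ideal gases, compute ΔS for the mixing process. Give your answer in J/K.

ΔS_mix = 20.1 J/K

Mole fractions: x_A = 0.954/4.88 = 0.195, x_B = 0.805.
ΔS_mix = −R(n_A ln x_A + n_B ln x_B) = −8.314 × (0.954 ln 0.195 + 3.93 ln 0.805) = 20.1 J/K.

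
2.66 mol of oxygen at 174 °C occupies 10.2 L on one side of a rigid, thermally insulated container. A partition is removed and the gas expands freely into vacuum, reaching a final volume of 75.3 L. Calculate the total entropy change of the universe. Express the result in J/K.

ΔS_universe = 44.2 J/K

No heat is exchanged and no work is done, so the ideal-gas temperature stays constant.
Entropy is a state function; using a reversible isothermal path, ΔS_gas = nR ln(V₂/V₁) = 2.66 × 8.314 × ln(75.3/10.2) = 44.2 J/K.
The insulated surroundings exchange no heat, so ΔS_surr = 0 and ΔS_universe = ΔS_gas.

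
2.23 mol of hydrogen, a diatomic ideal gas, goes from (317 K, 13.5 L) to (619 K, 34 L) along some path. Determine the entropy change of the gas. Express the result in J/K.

ΔS = 48.1 J/K

Entropy is a state function: ΔS = nC_V ln(T₂/T₁) + nR ln(V₂/V₁), with C_V = 5R/2 = 20.79 J mol⁻¹ K⁻¹ for a diatomic ideal gas.
ΔS = 2.23 × [20.79 × ln(619/317) + 8.314 × ln(34/13.5)] = 48.1 J/K.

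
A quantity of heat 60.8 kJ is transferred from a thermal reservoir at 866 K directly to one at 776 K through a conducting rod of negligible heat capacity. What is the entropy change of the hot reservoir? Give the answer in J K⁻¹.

ΔS_hot = -70.2 J/K

The hot reservoir loses heat Q, so ΔS_hot = −Q/T_H = −60800/866 = -70.2 J/K.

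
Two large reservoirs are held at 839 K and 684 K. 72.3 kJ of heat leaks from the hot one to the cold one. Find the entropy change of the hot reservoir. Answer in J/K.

ΔS_hot = -86.2 J/K

The hot reservoir loses heat Q, so ΔS_hot = −Q/T_H = −72300/839 = -86.2 J/K.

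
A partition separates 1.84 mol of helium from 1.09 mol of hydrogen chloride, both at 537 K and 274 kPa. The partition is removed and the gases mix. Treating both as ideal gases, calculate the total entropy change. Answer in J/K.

ΔS_mix = 16.1 J/K

Mole fractions: x_A = 1.84/2.93 = 0.628, x_B = 0.372.
ΔS_mix = −R(n_A ln x_A + n_B ln x_B) = −8.314 × (1.84 ln 0.628 + 1.09 ln 0.372) = 16.1 J/K.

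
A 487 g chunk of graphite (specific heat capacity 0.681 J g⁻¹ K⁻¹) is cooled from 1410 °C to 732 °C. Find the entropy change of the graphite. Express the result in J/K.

In kelvin: T₁ = 1683.15 K, T₂ = 1005.15 K. ΔS = ∫dQ_rev/T = m c ln(T₂/T₁) = 487 × 0.681 × ln(1005.15/1683.15) = -171 J/K.

ΔS = -171 J/K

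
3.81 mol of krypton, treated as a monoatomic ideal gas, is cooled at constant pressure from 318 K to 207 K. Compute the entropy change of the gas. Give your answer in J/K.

At constant pressure, ΔS = nC_p ln(T₂/T₁) with C_p = 5R/2 = 20.79 J mol⁻¹ K⁻¹.
ΔS = 3.81 × 20.79 × ln(207/318) = -34 J/K.

ΔS = -34 J/K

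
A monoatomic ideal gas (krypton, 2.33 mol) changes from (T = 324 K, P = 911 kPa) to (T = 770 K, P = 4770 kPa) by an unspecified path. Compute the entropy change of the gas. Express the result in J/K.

ΔS = 9.85 J/K

ΔS = nC_p ln(T₂/T₁) − nR ln(P₂/P₁), with C_p = 5R/2 = 20.79 J mol⁻¹ K⁻¹ for a monoatomic ideal gas.
ΔS = 2.33 × [20.79 × ln(770/324) − 8.314 × ln(4770/911)] = 9.85 J/K.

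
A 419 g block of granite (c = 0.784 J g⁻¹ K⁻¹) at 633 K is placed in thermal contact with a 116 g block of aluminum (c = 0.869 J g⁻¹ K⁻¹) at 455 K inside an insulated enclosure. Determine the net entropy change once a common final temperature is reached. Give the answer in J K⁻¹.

ΔS_total = 3.96 J/K

Energy balance: T_f = (m₁c₁T₁ + m₂c₂T₂)/(m₁c₁ + m₂c₂) = 591.2 K.
ΔS₁ = m₁c₁ ln(T_f/T₁) = 328.496 × ln(591.2/633) = -22.44 J/K.
ΔS₂ = m₂c₂ ln(T_f/T₂) = 100.804 × ln(591.2/455) = 26.4 J/K.
ΔS_total = -22.44 + 26.4 = 3.96 J/K.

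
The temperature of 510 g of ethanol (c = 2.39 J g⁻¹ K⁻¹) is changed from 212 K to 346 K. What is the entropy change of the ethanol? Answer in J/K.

ΔS = 597 J/K

ΔS = ∫dQ_rev/T = m c ln(T₂/T₁) = 510 × 2.39 × ln(346/212) = 597 J/K.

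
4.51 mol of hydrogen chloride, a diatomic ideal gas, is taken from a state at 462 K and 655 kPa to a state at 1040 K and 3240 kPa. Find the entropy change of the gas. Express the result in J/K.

ΔS = nC_p ln(T₂/T₁) − nR ln(P₂/P₁), with C_p = 7R/2 = 29.1 J mol⁻¹ K⁻¹ for a diatomic ideal gas.
ΔS = 4.51 × [29.1 × ln(1040/462) − 8.314 × ln(3240/655)] = 46.5 J/K.

ΔS = 46.5 J/K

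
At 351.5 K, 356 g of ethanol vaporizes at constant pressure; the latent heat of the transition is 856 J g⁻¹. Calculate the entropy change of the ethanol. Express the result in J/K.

ΔS = 867 J/K

Heat absorbed by the substance: Q = mL = 356 × 856 = 304736 J.
At constant T, ΔS = Q_rev/T = 304736 / 351.5 = 867 J/K.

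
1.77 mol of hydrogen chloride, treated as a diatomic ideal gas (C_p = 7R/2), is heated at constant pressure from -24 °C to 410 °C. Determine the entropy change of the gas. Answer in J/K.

In kelvin: T₁ = 249.15 K, T₂ = 683.15 K. At constant pressure, ΔS = nC_p ln(T₂/T₁) with C_p = 7R/2 = 29.1 J mol⁻¹ K⁻¹.
ΔS = 1.77 × 29.1 × ln(683.15/249.15) = 52 J/K.

ΔS = 52 J/K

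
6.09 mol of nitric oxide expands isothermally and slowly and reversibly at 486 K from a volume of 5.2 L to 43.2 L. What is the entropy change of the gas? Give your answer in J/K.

ΔS_gas = 107 J/K

For an isothermal ideal gas ΔS_gas = nR ln(V₂/V₁) = 6.09 × 8.314 × ln(43.2/5.2) = 107 J/K.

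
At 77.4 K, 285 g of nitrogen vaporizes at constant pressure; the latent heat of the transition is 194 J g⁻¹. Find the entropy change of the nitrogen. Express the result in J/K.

Heat absorbed by the substance: Q = mL = 285 × 194 = 55290 J.
At constant T, ΔS = Q_rev/T = 55290 / 77.4 = 714 J/K.

ΔS = 714 J/K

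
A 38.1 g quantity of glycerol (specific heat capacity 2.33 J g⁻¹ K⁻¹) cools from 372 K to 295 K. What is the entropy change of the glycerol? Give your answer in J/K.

ΔS = ∫dQ_rev/T = m c ln(T₂/T₁) = 38.1 × 2.33 × ln(295/372) = -20.6 J/K.

ΔS = -20.6 J/K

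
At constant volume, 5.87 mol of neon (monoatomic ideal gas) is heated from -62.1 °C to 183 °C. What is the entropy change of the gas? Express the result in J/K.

ΔS = 56.4 J/K

In kelvin: T₁ = 211.05 K, T₂ = 456.15 K. At constant volume, ΔS = nC_V ln(T₂/T₁) with C_V = 3R/2 = 12.47 J mol⁻¹ K⁻¹.
ΔS = 5.87 × 12.47 × ln(456.15/211.05) = 56.4 J/K.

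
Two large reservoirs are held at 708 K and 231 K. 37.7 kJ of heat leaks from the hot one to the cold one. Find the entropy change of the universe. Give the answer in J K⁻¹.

ΔS_hot = −Q/T_H = −37700/708 = -53.25 J/K and ΔS_cold = +Q/T_C = 37700/231 = 163.2 J/K.
ΔS_total = -53.25 + 163.2 = 110 J/K, positive as the second law requires.

ΔS_total = 110 J/K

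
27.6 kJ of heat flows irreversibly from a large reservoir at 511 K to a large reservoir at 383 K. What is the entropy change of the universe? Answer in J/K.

ΔS_total = 18.1 J/K

ΔS_hot = −Q/T_H = −27600/511 = -54.01 J/K and ΔS_cold = +Q/T_C = 27600/383 = 72.06 J/K.
ΔS_total = -54.01 + 72.06 = 18.1 J/K, positive as the second law requires.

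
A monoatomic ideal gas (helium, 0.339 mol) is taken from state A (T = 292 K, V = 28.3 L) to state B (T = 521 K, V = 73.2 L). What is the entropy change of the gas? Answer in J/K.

ΔS = 5.13 J/K

Entropy is a state function: ΔS = nC_V ln(T₂/T₁) + nR ln(V₂/V₁), with C_V = 3R/2 = 12.47 J mol⁻¹ K⁻¹ for a monoatomic ideal gas.
ΔS = 0.339 × [12.47 × ln(521/292) + 8.314 × ln(73.2/28.3)] = 5.13 J/K.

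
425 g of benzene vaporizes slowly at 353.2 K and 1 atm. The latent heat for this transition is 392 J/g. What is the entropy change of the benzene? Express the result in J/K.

Heat absorbed by the substance: Q = mL = 425 × 392 = 166600 J.
At constant T, ΔS = Q_rev/T = 166600 / 353.2 = 472 J/K.

ΔS = 472 J/K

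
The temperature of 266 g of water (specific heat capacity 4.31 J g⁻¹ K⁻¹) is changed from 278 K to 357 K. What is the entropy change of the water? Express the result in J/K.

ΔS = 287 J/K

ΔS = ∫dQ_rev/T = m c ln(T₂/T₁) = 266 × 4.31 × ln(357/278) = 287 J/K.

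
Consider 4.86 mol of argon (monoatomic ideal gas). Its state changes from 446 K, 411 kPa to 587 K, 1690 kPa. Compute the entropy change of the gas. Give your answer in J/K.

ΔS = nC_p ln(T₂/T₁) − nR ln(P₂/P₁), with C_p = 5R/2 = 20.79 J mol⁻¹ K⁻¹ for a monoatomic ideal gas.
ΔS = 4.86 × [20.79 × ln(587/446) − 8.314 × ln(1690/411)] = -29.4 J/K.

ΔS = -29.4 J/K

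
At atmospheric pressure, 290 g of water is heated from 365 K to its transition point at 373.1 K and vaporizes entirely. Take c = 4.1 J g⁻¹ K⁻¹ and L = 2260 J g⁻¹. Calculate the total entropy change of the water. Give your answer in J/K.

ΔS = 1780 J/K

Warming step: ΔS₁ = m c ln(T_tr/T_i) = 290 × 4.1 × ln(373.1/365) = 26.1 J/K.
Phase change: ΔS₂ = +mL/T_tr = 290 × 2260 / 373.1 = 1757 J/K.
ΔS_total = (26.1) + (1757) = 1780 J/K.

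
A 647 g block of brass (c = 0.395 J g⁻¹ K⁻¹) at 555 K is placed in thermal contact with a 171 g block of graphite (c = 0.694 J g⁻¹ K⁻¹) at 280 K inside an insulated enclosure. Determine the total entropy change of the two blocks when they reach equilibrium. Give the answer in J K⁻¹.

Energy balance: T_f = (m₁c₁T₁ + m₂c₂T₂)/(m₁c₁ + m₂c₂) = 467.8 K.
ΔS₁ = m₁c₁ ln(T_f/T₁) = 255.565 × ln(467.8/555) = -43.69 J/K.
ΔS₂ = m₂c₂ ln(T_f/T₂) = 118.674 × ln(467.8/280) = 60.91 J/K.
ΔS_total = -43.69 + 60.91 = 17.2 J/K.

ΔS_total = 17.2 J/K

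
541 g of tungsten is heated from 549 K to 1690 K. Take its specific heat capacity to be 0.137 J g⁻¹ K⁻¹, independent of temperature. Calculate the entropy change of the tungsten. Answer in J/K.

ΔS = ∫dQ_rev/T = m c ln(T₂/T₁) = 541 × 0.137 × ln(1690/549) = 83.3 J/K.

ΔS = 83.3 J/K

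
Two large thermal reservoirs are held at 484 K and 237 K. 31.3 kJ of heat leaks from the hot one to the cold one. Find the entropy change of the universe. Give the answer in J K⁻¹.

ΔS_hot = −Q/T_H = −31300/484 = -64.67 J/K and ΔS_cold = +Q/T_C = 31300/237 = 132.1 J/K.
ΔS_total = -64.67 + 132.1 = 67.4 J/K, positive as the second law requires.

ΔS_total = 67.4 J/K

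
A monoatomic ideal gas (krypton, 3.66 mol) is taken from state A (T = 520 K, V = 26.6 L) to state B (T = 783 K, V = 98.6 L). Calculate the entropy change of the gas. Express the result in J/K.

Entropy is a state function: ΔS = nC_V ln(T₂/T₁) + nR ln(V₂/V₁), with C_V = 3R/2 = 12.47 J mol⁻¹ K⁻¹ for a monoatomic ideal gas.
ΔS = 3.66 × [12.47 × ln(783/520) + 8.314 × ln(98.6/26.6)] = 58.5 J/K.

ΔS = 58.5 J/K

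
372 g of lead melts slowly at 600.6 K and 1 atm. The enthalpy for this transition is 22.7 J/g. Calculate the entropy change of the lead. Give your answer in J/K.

ΔS = 14.1 J/K

Heat absorbed by the substance: Q = mL = 372 × 22.7 = 8444.4 J.
At constant T, ΔS = Q_rev/T = 8444.4 / 600.6 = 14.1 J/K.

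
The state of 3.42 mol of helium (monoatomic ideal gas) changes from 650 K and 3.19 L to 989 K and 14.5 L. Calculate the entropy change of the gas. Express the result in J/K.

Entropy is a state function: ΔS = nC_V ln(T₂/T₁) + nR ln(V₂/V₁), with C_V = 3R/2 = 12.47 J mol⁻¹ K⁻¹ for a monoatomic ideal gas.
ΔS = 3.42 × [12.47 × ln(989/650) + 8.314 × ln(14.5/3.19)] = 61 J/K.

ΔS = 61 J/K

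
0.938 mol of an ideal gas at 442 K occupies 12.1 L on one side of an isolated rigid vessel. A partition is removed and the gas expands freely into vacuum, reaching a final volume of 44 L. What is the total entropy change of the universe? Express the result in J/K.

No heat is exchanged and no work is done, so the ideal-gas temperature stays constant.
Entropy is a state function; using a reversible isothermal path, ΔS_gas = nR ln(V₂/V₁) = 0.938 × 8.314 × ln(44/12.1) = 10.1 J/K.
The insulated surroundings exchange no heat, so ΔS_surr = 0 and ΔS_universe = ΔS_gas.

ΔS_universe = 10.1 J/K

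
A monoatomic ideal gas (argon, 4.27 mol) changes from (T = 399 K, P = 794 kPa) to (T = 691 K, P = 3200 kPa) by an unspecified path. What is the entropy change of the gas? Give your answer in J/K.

ΔS = nC_p ln(T₂/T₁) − nR ln(P₂/P₁), with C_p = 5R/2 = 20.79 J mol⁻¹ K⁻¹ for a monoatomic ideal gas.
ΔS = 4.27 × [20.79 × ln(691/399) − 8.314 × ln(3200/794)] = -0.741 J/K.

ΔS = -0.741 J/K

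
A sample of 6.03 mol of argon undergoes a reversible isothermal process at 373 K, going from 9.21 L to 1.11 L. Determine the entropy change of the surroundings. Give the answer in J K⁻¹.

ΔS_surr = 106 J/K

For an isothermal ideal gas ΔS_gas = nR ln(V₂/V₁) = 6.03 × 8.314 × ln(1.11/9.21) = -106 J/K.
The process is reversible, so ΔS_surr = −ΔS_gas = 106 J/K and ΔS_universe = 0.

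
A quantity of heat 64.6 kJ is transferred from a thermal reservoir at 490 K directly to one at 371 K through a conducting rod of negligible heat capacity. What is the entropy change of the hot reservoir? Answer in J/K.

ΔS_hot = -132 J/K

The hot reservoir loses heat Q, so ΔS_hot = −Q/T_H = −64600/490 = -132 J/K.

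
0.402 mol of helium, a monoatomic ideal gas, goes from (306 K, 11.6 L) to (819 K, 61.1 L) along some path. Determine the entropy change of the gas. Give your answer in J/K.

Entropy is a state function: ΔS = nC_V ln(T₂/T₁) + nR ln(V₂/V₁), with C_V = 3R/2 = 12.47 J mol⁻¹ K⁻¹ for a monoatomic ideal gas.
ΔS = 0.402 × [12.47 × ln(819/306) + 8.314 × ln(61.1/11.6)] = 10.5 J/K.

ΔS = 10.5 J/K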